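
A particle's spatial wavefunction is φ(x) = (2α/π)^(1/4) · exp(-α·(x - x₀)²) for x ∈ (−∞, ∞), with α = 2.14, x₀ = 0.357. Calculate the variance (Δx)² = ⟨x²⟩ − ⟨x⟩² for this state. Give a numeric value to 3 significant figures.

Compute ⟨x⟩ and ⟨x²⟩ separately, then (Δx)² = ⟨x²⟩ − ⟨x⟩².
Gaussian moments (u = x − x₀): ∫u^(2j)·e^(−2αu²) du = (2j−1)!!/(4α)^j · √(π/(2α)), odd powers integrate to 0; here √(π/(2α)) = 0.85675.
⟨x⟩ = 0.35700 and ⟨x²⟩ = 0.24427.
(Δx)² = 0.24427 − (0.35700)² = 0.11682.

0.117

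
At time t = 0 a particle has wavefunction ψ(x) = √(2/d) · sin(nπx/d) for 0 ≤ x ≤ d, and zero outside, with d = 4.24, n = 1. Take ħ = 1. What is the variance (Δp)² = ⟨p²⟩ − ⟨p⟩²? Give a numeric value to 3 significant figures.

0.549

Compute ⟨p⟩ and ⟨p²⟩ separately; (Δp)² = ⟨p²⟩ − ⟨p⟩².
d/dx sin(nπx/d) = (nπ/d)·cos(nπx/d) and d²/dx² sin(nπx/d) = −(nπ/d)²·sin(nπx/d); on 0 ≤ x ≤ d, ∫sin²(nπx/d) dx = d/2 and ∫sin(nπx/d)·cos(nπx/d) dx = 0.
⟨p⟩ = 0.0000 and ⟨p²⟩ = 0.54899.
(Δp)² = 0.54899 − (0.0000)² = 0.54899.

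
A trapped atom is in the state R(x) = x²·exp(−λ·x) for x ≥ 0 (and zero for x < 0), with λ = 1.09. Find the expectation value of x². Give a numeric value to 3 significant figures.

⟨x²⟩ = ∫ x²·|R|² dx / ∫|R|² dx (integrals over the domain).
Every integrand reduces to terms xʲ·e^(−2λx) on [0, ∞); use ∫₀^∞ xʲ·e^(−2λx) dx = j!/(2λ)^(j+1).
State is unnormalized: ∫|R|² dx = 0.48745, and ∫R*·x²·R dx = 3.0771, so ⟨x²⟩ = 3.0771 / 0.48745.
⟨x²⟩ = 6.3126.

6.31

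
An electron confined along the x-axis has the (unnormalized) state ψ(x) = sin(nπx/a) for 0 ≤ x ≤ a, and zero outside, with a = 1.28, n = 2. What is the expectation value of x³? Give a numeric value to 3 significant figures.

0.484

⟨x³⟩ = ∫ x³·|ψ|² dx / ∫|ψ|² dx (integrals over the domain).
With sin²θ = (1 − cos2θ)/2 on 0 ≤ x ≤ a: ∫sin²(nπx/a) dx = a/2, ∫x·sin²(nπx/a) dx = a²/4, ∫x²·sin²(nπx/a) dx = a³·(1/6 − 1/(4n²π²)); higher powers xᵏ the same way, integrating xᵏ·cos(2nπx/a) by parts.
State is unnormalized: ∫|ψ|² dx = 0.64000, and ∫ψ*·x³·ψ dx = 0.31005, so ⟨x³⟩ = 0.31005 / 0.64000.
⟨x³⟩ = 0.48445.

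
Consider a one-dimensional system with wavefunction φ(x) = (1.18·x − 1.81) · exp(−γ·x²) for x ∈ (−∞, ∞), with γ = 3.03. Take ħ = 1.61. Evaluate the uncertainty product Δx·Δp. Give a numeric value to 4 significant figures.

Δx = √(⟨x²⟩−⟨x⟩²), Δp = √(⟨p²⟩−⟨p⟩²).
Expand each integrand as polynomial × e^(−2γx²) and use ∫x^(2j)·e^(−2γx²) dx = (2j−1)!!/(4γ)^j · √(π/(2γ)), odd powers → 0; here √(π/(2γ)) = 0.72001. Differentiate with the product rule, d/dx e^(−γx²) = −2γx·e^(−γx²).
Normalization: ∫|φ|² dx = 2.4415.
⟨x⟩ = -0.10394, ⟨x²⟩ = 0.088099 ⇒ Δx = 0.27802.
⟨p⟩ = 0.0000, ⟨p²⟩ = 8.3862 ⇒ Δp = 2.8959.
Δx·Δp = 0.80513.

0.8051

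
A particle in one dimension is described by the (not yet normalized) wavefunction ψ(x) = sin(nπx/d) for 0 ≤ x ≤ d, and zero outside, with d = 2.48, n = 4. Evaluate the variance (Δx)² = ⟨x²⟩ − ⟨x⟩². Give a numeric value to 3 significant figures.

0.493

Compute ⟨x⟩ and ⟨x²⟩ separately, then (Δx)² = ⟨x²⟩ − ⟨x⟩².
With sin²θ = (1 − cos2θ)/2 on 0 ≤ x ≤ d: ∫sin²(nπx/d) dx = d/2, ∫x·sin²(nπx/d) dx = d²/4, ∫x²·sin²(nπx/d) dx = d³·(1/6 − 1/(4n²π²)); higher powers xᵏ the same way, integrating xᵏ·cos(2nπx/d) by parts.
Normalization: ∫|ψ|² dx = 1.2400.
⟨x⟩ = 1.2400 and ⟨x²⟩ = 2.0307.
(Δx)² = 2.0307 − (1.2400)² = 0.49306.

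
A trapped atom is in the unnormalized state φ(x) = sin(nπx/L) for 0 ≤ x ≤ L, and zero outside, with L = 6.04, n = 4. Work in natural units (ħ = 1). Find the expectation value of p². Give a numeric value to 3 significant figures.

p² φ = −ħ² d²φ/dx²; ⟨p²⟩ = −ħ² ∫ φ*·φ'' dx / ∫|φ|² dx.
d/dx sin(nπx/L) = (nπ/L)·cos(nπx/L) and d²/dx² sin(nπx/L) = −(nπ/L)²·sin(nπx/L); on 0 ≤ x ≤ L, ∫sin²(nπx/L) dx = L/2 and ∫sin(nπx/L)·cos(nπx/L) dx = 0.
State is unnormalized: ∫|φ|² dx = 3.0200, and ∫φ*·(−ħ² φ'') dx = 13.072, so ⟨p²⟩ = 13.072 / 3.0200.
⟨p²⟩ = 4.3286.

4.33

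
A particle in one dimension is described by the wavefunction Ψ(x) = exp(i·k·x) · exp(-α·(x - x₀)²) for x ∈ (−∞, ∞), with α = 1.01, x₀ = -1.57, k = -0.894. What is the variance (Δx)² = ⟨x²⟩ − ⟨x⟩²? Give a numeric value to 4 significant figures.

0.2475

Compute ⟨x⟩ and ⟨x²⟩ separately, then (Δx)² = ⟨x²⟩ − ⟨x⟩².
Gaussian moments (u = x − x₀): ∫u^(2j)·e^(−2αu²) du = (2j−1)!!/(4α)^j · √(π/(2α)), odd powers integrate to 0; here √(π/(2α)) = 1.2471.
Normalization: ∫|Ψ|² dx = 1.2471.
⟨x⟩ = -1.5700 and ⟨x²⟩ = 2.7124.
(Δx)² = 2.7124 − (-1.5700)² = 0.24752.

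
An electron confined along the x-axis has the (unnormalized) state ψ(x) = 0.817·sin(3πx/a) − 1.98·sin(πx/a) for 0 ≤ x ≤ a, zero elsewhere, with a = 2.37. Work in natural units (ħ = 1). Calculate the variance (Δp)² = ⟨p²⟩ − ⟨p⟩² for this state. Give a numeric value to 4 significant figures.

3.802

Compute ⟨p⟩ and ⟨p²⟩ separately; (Δp)² = ⟨p²⟩ − ⟨p⟩².
d²/dx² sin(jπx/a) = −(jπ/a)²·sin(jπx/a); on 0 ≤ x ≤ a, ∫sin²(jπx/a) dx = a/2 and ∫sin(jπx/a)·sin(lπx/a) dx = 0 for j ≠ l, so only diagonal terms survive in ∫|ψ|² and ∫ψ·ψ″; ∫ψ·ψ′ dx = [ψ²/2] between the walls = 0.
Normalization: ∫|ψ|² dx = 5.4366.
⟨p⟩ = 0.0000 and ⟨p²⟩ = 3.8023.
(Δp)² = 3.8023 − (0.0000)² = 3.8023.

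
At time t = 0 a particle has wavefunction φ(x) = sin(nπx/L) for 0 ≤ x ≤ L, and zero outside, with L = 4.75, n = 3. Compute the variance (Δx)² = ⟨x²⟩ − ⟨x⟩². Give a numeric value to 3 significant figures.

Compute ⟨x⟩ and ⟨x²⟩ separately, then (Δx)² = ⟨x²⟩ − ⟨x⟩².
With sin²θ = (1 − cos2θ)/2 on 0 ≤ x ≤ L: ∫sin²(nπx/L) dx = L/2, ∫x·sin²(nπx/L) dx = L²/4, ∫x²·sin²(nπx/L) dx = L³·(1/6 − 1/(4n²π²)); higher powers xᵏ the same way, integrating xᵏ·cos(2nπx/L) by parts.
Normalization: ∫|φ|² dx = 2.3750.
⟨x⟩ = 2.3750 and ⟨x²⟩ = 7.3938.
(Δx)² = 7.3938 − (2.3750)² = 1.7532.

1.75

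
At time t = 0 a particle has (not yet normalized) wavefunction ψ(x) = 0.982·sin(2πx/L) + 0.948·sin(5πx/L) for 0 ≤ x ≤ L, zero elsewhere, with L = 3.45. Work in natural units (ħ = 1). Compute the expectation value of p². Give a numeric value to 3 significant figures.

11.7

p² ψ = −ħ² d²ψ/dx²; ⟨p²⟩ = −ħ² ∫ ψ*·ψ'' dx / ∫|ψ|² dx.
d²/dx² sin(jπx/L) = −(jπ/L)²·sin(jπx/L); on 0 ≤ x ≤ L, ∫sin²(jπx/L) dx = L/2 and ∫sin(jπx/L)·sin(lπx/L) dx = 0 for j ≠ l, so only diagonal terms survive in ∫|ψ|² and ∫ψ·ψ″; ∫ψ·ψ′ dx = [ψ²/2] between the walls = 0.
State is unnormalized: ∫|ψ|² dx = 3.2137, and ∫ψ*·(−ħ² ψ'') dx = 37.655, so ⟨p²⟩ = 37.655 / 3.2137.
⟨p²⟩ = 11.717.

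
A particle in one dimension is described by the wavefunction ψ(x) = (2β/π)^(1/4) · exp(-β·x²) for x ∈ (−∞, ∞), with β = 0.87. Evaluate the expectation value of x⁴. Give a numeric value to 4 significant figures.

⟨x⁴⟩ = ∫ x⁴·|ψ|² dx (integrals over the domain).
Gaussian moments: ∫x^(2j)·e^(−2βx²) dx = (2j−1)!!/(4β)^j · √(π/(2β)), odd powers integrate to 0; here √(π/(2β)) = 1.3437.
⟨x⁴⟩ = 0.24772.

0.2477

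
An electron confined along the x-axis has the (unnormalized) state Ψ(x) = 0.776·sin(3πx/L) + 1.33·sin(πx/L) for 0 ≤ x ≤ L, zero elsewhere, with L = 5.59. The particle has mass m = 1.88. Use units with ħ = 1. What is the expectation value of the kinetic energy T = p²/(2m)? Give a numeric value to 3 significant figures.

T = −(ħ²/2m) d²/dx², so ⟨T⟩ = −(ħ²/2m) ∫ Ψ*·Ψ'' dx / ∫|Ψ|² dx; with m = 1.88.
d²/dx² sin(jπx/L) = −(jπ/L)²·sin(jπx/L); on 0 ≤ x ≤ L, ∫sin²(jπx/L) dx = L/2 and ∫sin(jπx/L)·sin(lπx/L) dx = 0 for j ≠ l, so only diagonal terms survive in ∫|Ψ|² and ∫Ψ·Ψ″; ∫Ψ·Ψ′ dx = [Ψ²/2] between the walls = 0.
State is unnormalized: ∫|Ψ|² dx = 6.6272, and ∫Ψ*·(−ħ²/2m · Ψ'') dx = 1.6877, so ⟨T⟩ = 1.6877 / 6.6272.
⟨T⟩ = 0.25467.

0.255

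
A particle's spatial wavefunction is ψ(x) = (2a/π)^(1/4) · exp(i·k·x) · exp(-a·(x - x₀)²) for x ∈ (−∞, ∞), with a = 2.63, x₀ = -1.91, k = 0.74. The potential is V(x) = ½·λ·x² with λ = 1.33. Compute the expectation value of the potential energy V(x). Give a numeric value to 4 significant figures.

⟨V⟩ = ∫ V(x)·|ψ|² dx.
Gaussian moments (u = x − x₀): ∫u^(2j)·e^(−2au²) du = (2j−1)!!/(4a)^j · √(π/(2a)), odd powers integrate to 0; here √(π/(2a)) = 0.77283.
⟨V⟩ = 2.4892.

2.489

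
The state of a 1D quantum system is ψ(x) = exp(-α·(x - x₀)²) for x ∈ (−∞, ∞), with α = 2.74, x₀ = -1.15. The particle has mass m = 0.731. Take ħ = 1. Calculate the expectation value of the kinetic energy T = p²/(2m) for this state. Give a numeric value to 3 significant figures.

T = −(ħ²/2m) d²/dx², so ⟨T⟩ = −(ħ²/2m) ∫ ψ*·ψ'' dx / ∫|ψ|² dx; with m = 0.731.
Gaussian moments (u = x − x₀): ∫u^(2j)·e^(−2αu²) du = (2j−1)!!/(4α)^j · √(π/(2α)), odd powers integrate to 0; here √(π/(2α)) = 0.75715. Derivatives: d/dx e^(−αu²) = −2αu·e^(−αu²), d²/dx² e^(−αu²) = (4α²u² − 2α)·e^(−αu²).
State is unnormalized: ∫|ψ|² dx = 0.75715, and ∫ψ*·(−ħ²/2m · ψ'') dx = 1.4190, so ⟨T⟩ = 1.4190 / 0.75715.
⟨T⟩ = 1.8741.

1.87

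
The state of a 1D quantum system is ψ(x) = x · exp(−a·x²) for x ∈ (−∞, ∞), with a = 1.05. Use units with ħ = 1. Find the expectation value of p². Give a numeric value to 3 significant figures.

p² ψ = −ħ² d²ψ/dx²; ⟨p²⟩ = −ħ² ∫ ψ*·ψ'' dx / ∫|ψ|² dx.
Expand each integrand as polynomial × e^(−2ax²) and use ∫x^(2j)·e^(−2ax²) dx = (2j−1)!!/(4a)^j · √(π/(2a)), odd powers → 0; here √(π/(2a)) = 1.2231. Differentiate with the product rule, d/dx e^(−ax²) = −2ax·e^(−ax²).
State is unnormalized: ∫|ψ|² dx = 0.29122, and ∫ψ*·(−ħ² ψ'') dx = 0.91733, so ⟨p²⟩ = 0.91733 / 0.29122.
⟨p²⟩ = 3.1500.

3.15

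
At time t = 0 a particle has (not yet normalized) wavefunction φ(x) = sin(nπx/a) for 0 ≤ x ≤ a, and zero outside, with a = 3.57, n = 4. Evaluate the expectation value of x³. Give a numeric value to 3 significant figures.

11.2

⟨x³⟩ = ∫ x³·|φ|² dx / ∫|φ|² dx (integrals over the domain).
With sin²θ = (1 − cos2θ)/2 on 0 ≤ x ≤ a: ∫sin²(nπx/a) dx = a/2, ∫x·sin²(nπx/a) dx = a²/4, ∫x²·sin²(nπx/a) dx = a³·(1/6 − 1/(4n²π²)); higher powers xᵏ the same way, integrating xᵏ·cos(2nπx/a) by parts.
State is unnormalized: ∫|φ|² dx = 1.7850, and ∫φ*·x³·φ dx = 19.918, so ⟨x³⟩ = 19.918 / 1.7850.
⟨x³⟩ = 11.159.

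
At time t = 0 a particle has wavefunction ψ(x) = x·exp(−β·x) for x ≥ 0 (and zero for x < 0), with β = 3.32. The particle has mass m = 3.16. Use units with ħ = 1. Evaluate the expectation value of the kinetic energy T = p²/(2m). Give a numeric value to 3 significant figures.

T = −(ħ²/2m) d²/dx², so ⟨T⟩ = −(ħ²/2m) ∫ ψ*·ψ'' dx / ∫|ψ|² dx; with m = 3.16.
Differentiate x·exp(−β·x) with the product rule; every integrand then reduces to terms xʲ·e^(−2βx) on [0, ∞), with ∫₀^∞ xʲ·e^(−2βx) dx = j!/(2β)^(j+1).
State is unnormalized: ∫|ψ|² dx = 0.0068317, and ∫ψ*·(−ħ²/2m · ψ'') dx = 0.011915, so ⟨T⟩ = 0.011915 / 0.0068317.
⟨T⟩ = 1.7441.

1.74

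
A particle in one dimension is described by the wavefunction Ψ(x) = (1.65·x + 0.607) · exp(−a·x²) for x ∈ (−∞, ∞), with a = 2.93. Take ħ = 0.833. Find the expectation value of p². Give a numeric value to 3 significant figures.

p² Ψ = −ħ² d²Ψ/dx²; ⟨p²⟩ = −ħ² ∫ Ψ*·Ψ'' dx / ∫|Ψ|² dx.
Expand each integrand as polynomial × e^(−2ax²) and use ∫x^(2j)·e^(−2ax²) dx = (2j−1)!!/(4a)^j · √(π/(2a)), odd powers → 0; here √(π/(2a)) = 0.73219. Differentiate with the product rule, d/dx e^(−ax²) = −2ax·e^(−ax²).
State is unnormalized: ∫|Ψ|² dx = 0.43986, and ∫Ψ*·(−ħ² Ψ'') dx = 1.5859, so ⟨p²⟩ = 1.5859 / 0.43986.
⟨p²⟩ = 3.6054.

3.61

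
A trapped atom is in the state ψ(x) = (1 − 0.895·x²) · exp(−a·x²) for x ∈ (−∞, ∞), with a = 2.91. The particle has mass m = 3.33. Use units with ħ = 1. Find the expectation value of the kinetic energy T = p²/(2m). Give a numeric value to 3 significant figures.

T = −(ħ²/2m) d²/dx², so ⟨T⟩ = −(ħ²/2m) ∫ ψ*·ψ'' dx / ∫|ψ|² dx; with m = 3.33.
Expand each integrand as polynomial × e^(−2ax²) and use ∫x^(2j)·e^(−2ax²) dx = (2j−1)!!/(4a)^j · √(π/(2a)), odd powers → 0; here √(π/(2a)) = 0.73471. Differentiate with the product rule, d/dx e^(−ax²) = −2ax·e^(−ax²).
State is unnormalized: ∫|ψ|² dx = 0.63475, and ∫ψ*·(−ħ²/2m · ψ'') dx = 0.38367, so ⟨T⟩ = 0.38367 / 0.63475.
⟨T⟩ = 0.60444.

0.604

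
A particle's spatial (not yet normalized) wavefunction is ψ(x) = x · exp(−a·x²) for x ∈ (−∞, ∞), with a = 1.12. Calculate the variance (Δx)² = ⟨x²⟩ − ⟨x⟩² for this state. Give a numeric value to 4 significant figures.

0.6696

Compute ⟨x⟩ and ⟨x²⟩ separately, then (Δx)² = ⟨x²⟩ − ⟨x⟩².
Expand each integrand as polynomial × e^(−2ax²) and use ∫x^(2j)·e^(−2ax²) dx = (2j−1)!!/(4a)^j · √(π/(2a)), odd powers → 0; here √(π/(2a)) = 1.1843.
Normalization: ∫|ψ|² dx = 0.26435.
⟨x⟩ = 0.0000 and ⟨x²⟩ = 0.66964.
(Δx)² = 0.66964 − (0.0000)² = 0.66964.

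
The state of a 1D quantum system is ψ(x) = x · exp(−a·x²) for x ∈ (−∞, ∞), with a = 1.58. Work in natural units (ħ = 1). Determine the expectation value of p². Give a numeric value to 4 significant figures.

4.740

p² ψ = −ħ² d²ψ/dx²; ⟨p²⟩ = −ħ² ∫ ψ*·ψ'' dx / ∫|ψ|² dx.
Expand each integrand as polynomial × e^(−2ax²) and use ∫x^(2j)·e^(−2ax²) dx = (2j−1)!!/(4a)^j · √(π/(2a)), odd powers → 0; here √(π/(2a)) = 0.99708. Differentiate with the product rule, d/dx e^(−ax²) = −2ax·e^(−ax²).
State is unnormalized: ∫|ψ|² dx = 0.15777, and ∫ψ*·(−ħ² ψ'') dx = 0.74781, so ⟨p²⟩ = 0.74781 / 0.15777.
⟨p²⟩ = 4.7400.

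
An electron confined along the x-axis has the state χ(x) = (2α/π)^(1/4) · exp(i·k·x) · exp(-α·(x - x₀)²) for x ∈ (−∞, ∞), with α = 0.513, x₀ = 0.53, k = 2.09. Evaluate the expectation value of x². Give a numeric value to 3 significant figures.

⟨x²⟩ = ∫ x²·|χ|² dx (integrals over the domain).
Gaussian moments (u = x − x₀): ∫u^(2j)·e^(−2αu²) du = (2j−1)!!/(4α)^j · √(π/(2α)), odd powers integrate to 0; here √(π/(2α)) = 1.7499.
⟨x²⟩ = 0.76823.

0.768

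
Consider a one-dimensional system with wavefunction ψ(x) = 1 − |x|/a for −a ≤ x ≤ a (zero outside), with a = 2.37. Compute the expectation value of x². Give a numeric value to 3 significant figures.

⟨x²⟩ = ∫ x²·|ψ|² dx / ∫|ψ|² dx (integrals over the domain).
ψ is even, so ∫ over [−a, a] = 2∫₀ᵃ with ψ = 1 − x/a there: ∫₀ᵃ (1 − x/a)² dx = a/3, ∫₀ᵃ x²(1 − x/a)² dx = a³/30, ∫₀ᵃ x⁴(1 − x/a)² dx = a⁵/105.
State is unnormalized: ∫|ψ|² dx = 1.5800, and ∫ψ*·x²·ψ dx = 0.88747, so ⟨x²⟩ = 0.88747 / 1.5800.
⟨x²⟩ = 0.56169.

0.562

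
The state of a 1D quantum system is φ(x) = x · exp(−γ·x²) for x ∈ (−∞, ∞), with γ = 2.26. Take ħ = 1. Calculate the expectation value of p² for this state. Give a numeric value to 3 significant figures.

p² φ = −ħ² d²φ/dx²; ⟨p²⟩ = −ħ² ∫ φ*·φ'' dx / ∫|φ|² dx.
Expand each integrand as polynomial × e^(−2γx²) and use ∫x^(2j)·e^(−2γx²) dx = (2j−1)!!/(4γ)^j · √(π/(2γ)), odd powers → 0; here √(π/(2γ)) = 0.83369. Differentiate with the product rule, d/dx e^(−γx²) = −2γx·e^(−γx²).
State is unnormalized: ∫|φ|² dx = 0.092223, and ∫φ*·(−ħ² φ'') dx = 0.62527, so ⟨p²⟩ = 0.62527 / 0.092223.
⟨p²⟩ = 6.7800.

6.78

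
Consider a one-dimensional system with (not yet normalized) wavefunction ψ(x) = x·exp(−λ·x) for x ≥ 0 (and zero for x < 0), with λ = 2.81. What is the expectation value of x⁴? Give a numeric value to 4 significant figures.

⟨x⁴⟩ = ∫ x⁴·|ψ|² dx / ∫|ψ|² dx (integrals over the domain).
Every integrand reduces to terms xʲ·e^(−2λx) on [0, ∞); use ∫₀^∞ xʲ·e^(−2λx) dx = j!/(2λ)^(j+1).
State is unnormalized: ∫|ψ|² dx = 0.011267, and ∫ψ*·x⁴·ψ dx = 0.0040661, so ⟨x⁴⟩ = 0.0040661 / 0.011267.
⟨x⁴⟩ = 0.36088.

0.3609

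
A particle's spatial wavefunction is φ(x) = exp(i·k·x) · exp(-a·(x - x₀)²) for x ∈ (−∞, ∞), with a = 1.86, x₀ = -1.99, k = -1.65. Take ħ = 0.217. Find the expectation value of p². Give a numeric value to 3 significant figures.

0.216

p² φ = −ħ² d²φ/dx²; ⟨p²⟩ = −ħ² ∫ φ*·φ'' dx / ∫|φ|² dx.
Gaussian moments (u = x − x₀): ∫u^(2j)·e^(−2au²) du = (2j−1)!!/(4a)^j · √(π/(2a)), odd powers integrate to 0; here √(π/(2a)) = 0.91897. Derivatives: φ′ = (ik − 2au)·φ, φ″ = ((ik − 2au)² − 2a)·φ; the odd-in-u pieces drop out.
State is unnormalized: ∫|φ|² dx = 0.91897, and ∫φ*·(−ħ² φ'') dx = 0.19830, so ⟨p²⟩ = 0.19830 / 0.91897.
⟨p²⟩ = 0.21579.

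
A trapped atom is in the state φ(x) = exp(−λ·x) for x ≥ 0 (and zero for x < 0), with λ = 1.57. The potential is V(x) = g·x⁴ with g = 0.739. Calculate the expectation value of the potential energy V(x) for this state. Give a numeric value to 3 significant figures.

0.182

⟨V⟩ = ∫ V(x)·|φ|² dx / ∫|φ|² dx.
Every integrand reduces to terms xʲ·e^(−2λx) on [0, ∞); use ∫₀^∞ xʲ·e^(−2λx) dx = j!/(2λ)^(j+1).
State is unnormalized: ∫|φ|² dx = 0.31847, and ∫φ*·V(x)·φ dx = 0.058104, so ⟨V⟩ = 0.058104 / 0.31847.
⟨V⟩ = 0.18245.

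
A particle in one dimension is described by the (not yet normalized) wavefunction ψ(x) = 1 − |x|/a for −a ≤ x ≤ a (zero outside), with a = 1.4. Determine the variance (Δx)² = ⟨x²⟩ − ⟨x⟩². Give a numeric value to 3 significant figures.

Compute ⟨x⟩ and ⟨x²⟩ separately, then (Δx)² = ⟨x²⟩ − ⟨x⟩².
ψ is even, so ∫ over [−a, a] = 2∫₀ᵃ with ψ = 1 − x/a there: ∫₀ᵃ (1 − x/a)² dx = a/3, ∫₀ᵃ x²(1 − x/a)² dx = a³/30, ∫₀ᵃ x⁴(1 − x/a)² dx = a⁵/105.
Normalization: ∫|ψ|² dx = 0.93333.
⟨x⟩ = 0.0000 and ⟨x²⟩ = 0.19600.
(Δx)² = 0.19600 − (0.0000)² = 0.19600.

0.196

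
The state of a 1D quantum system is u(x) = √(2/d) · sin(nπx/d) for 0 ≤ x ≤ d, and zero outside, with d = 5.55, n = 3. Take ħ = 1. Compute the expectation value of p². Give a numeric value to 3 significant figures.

p² u = −ħ² d²u/dx²; ⟨p²⟩ = −ħ² ∫ u*·u'' dx.
d/dx sin(nπx/d) = (nπ/d)·cos(nπx/d) and d²/dx² sin(nπx/d) = −(nπ/d)²·sin(nπx/d); on 0 ≤ x ≤ d, ∫sin²(nπx/d) dx = d/2 and ∫sin(nπx/d)·cos(nπx/d) dx = 0.
⟨p²⟩ = 2.8837.

2.88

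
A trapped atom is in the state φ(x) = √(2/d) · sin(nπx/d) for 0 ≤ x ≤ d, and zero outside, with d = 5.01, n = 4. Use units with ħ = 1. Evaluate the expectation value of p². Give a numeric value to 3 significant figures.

p² φ = −ħ² d²φ/dx²; ⟨p²⟩ = −ħ² ∫ φ*·φ'' dx.
d/dx sin(nπx/d) = (nπ/d)·cos(nπx/d) and d²/dx² sin(nπx/d) = −(nπ/d)²·sin(nπx/d); on 0 ≤ x ≤ d, ∫sin²(nπx/d) dx = d/2 and ∫sin(nπx/d)·cos(nπx/d) dx = 0.
⟨p²⟩ = 6.2914.

6.29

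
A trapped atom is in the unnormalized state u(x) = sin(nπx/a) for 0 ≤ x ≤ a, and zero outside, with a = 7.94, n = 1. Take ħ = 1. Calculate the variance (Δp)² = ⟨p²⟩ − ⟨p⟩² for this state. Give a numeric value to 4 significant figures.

Compute ⟨p⟩ and ⟨p²⟩ separately; (Δp)² = ⟨p²⟩ − ⟨p⟩².
d/dx sin(nπx/a) = (nπ/a)·cos(nπx/a) and d²/dx² sin(nπx/a) = −(nπ/a)²·sin(nπx/a); on 0 ≤ x ≤ a, ∫sin²(nπx/a) dx = a/2 and ∫sin(nπx/a)·cos(nπx/a) dx = 0.
Normalization: ∫|u|² dx = 3.9700.
⟨p⟩ = 0.0000 and ⟨p²⟩ = 0.15655.
(Δp)² = 0.15655 − (0.0000)² = 0.15655.

0.1566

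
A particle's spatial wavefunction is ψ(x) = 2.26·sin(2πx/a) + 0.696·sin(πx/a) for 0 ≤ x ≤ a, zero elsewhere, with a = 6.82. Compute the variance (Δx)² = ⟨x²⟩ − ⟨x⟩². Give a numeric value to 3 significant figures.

Compute ⟨x⟩ and ⟨x²⟩ separately, then (Δx)² = ⟨x²⟩ − ⟨x⟩².
On 0 ≤ x ≤ a (j ≠ l): ∫sin²(jπx/a) dx = a/2, ∫sin(jπx/a)·sin(lπx/a) dx = 0; diagonal moments ∫x·sin²(jπx/a) dx = a²/4, ∫x²·sin²(jπx/a) dx = a³·(1/6 − 1/(4j²π²)); cross terms ∫x·sin(jπx/a)·sin(lπx/a) dx = 0 for j + l even and −4jla²/(π²(j² − l²)²) for j + l odd, ∫x²·sin(jπx/a)·sin(lπx/a) dx = (−1)^(j+l)·4jla³/(π²(j² − l²)²); higher powers the same way via product-to-sum and parts.
Normalization: ∫|ψ|² dx = 19.069.
⟨x⟩ = 2.7189 and ⟨x²⟩ = 10.049.
(Δx)² = 10.049 − (2.7189)² = 2.6562.

2.66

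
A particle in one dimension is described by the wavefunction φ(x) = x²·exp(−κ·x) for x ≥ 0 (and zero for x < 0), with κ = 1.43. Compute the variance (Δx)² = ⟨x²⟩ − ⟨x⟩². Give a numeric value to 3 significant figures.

Compute ⟨x⟩ and ⟨x²⟩ separately, then (Δx)² = ⟨x²⟩ − ⟨x⟩².
Every integrand reduces to terms xʲ·e^(−2κx) on [0, ∞); use ∫₀^∞ xʲ·e^(−2κx) dx = j!/(2κ)^(j+1).
Normalization: ∫|φ|² dx = 0.12542.
⟨x⟩ = 1.7483 and ⟨x²⟩ = 3.6677.
(Δx)² = 3.6677 − (1.7483)² = 0.61128.

0.611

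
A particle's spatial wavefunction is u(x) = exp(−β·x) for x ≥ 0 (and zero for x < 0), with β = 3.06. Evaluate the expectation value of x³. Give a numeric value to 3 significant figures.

0.0262

⟨x³⟩ = ∫ x³·|u|² dx / ∫|u|² dx (integrals over the domain).
Every integrand reduces to terms xʲ·e^(−2βx) on [0, ∞); use ∫₀^∞ xʲ·e^(−2βx) dx = j!/(2β)^(j+1).
State is unnormalized: ∫|u|² dx = 0.16340, and ∫u*·x³·u dx = 0.0042771, so ⟨x³⟩ = 0.0042771 / 0.16340.
⟨x³⟩ = 0.026176.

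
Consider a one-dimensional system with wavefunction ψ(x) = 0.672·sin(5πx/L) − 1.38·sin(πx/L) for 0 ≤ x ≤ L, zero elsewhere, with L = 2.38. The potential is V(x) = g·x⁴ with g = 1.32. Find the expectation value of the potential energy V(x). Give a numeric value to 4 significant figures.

5.053

⟨V⟩ = ∫ V(x)·|ψ|² dx / ∫|ψ|² dx.
On 0 ≤ x ≤ L (j ≠ l): ∫sin²(jπx/L) dx = L/2, ∫sin(jπx/L)·sin(lπx/L) dx = 0; diagonal moments ∫x·sin²(jπx/L) dx = L²/4, ∫x²·sin²(jπx/L) dx = L³·(1/6 − 1/(4j²π²)); cross terms ∫x·sin(jπx/L)·sin(lπx/L) dx = 0 for j + l even and −4jlL²/(π²(j² − l²)²) for j + l odd, ∫x²·sin(jπx/L)·sin(lπx/L) dx = (−1)^(j+l)·4jlL³/(π²(j² − l²)²); higher powers the same way via product-to-sum and parts.
State is unnormalized: ∫|ψ|² dx = 2.8036, and ∫ψ*·V(x)·ψ dx = 14.166, so ⟨V⟩ = 14.166 / 2.8036.
⟨V⟩ = 5.0529.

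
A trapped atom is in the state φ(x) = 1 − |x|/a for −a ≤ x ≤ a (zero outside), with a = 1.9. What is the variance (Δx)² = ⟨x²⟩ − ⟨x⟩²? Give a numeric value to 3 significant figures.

0.361

Compute ⟨x⟩ and ⟨x²⟩ separately, then (Δx)² = ⟨x²⟩ − ⟨x⟩².
φ is even, so ∫ over [−a, a] = 2∫₀ᵃ with φ = 1 − x/a there: ∫₀ᵃ (1 − x/a)² dx = a/3, ∫₀ᵃ x²(1 − x/a)² dx = a³/30, ∫₀ᵃ x⁴(1 − x/a)² dx = a⁵/105.
Normalization: ∫|φ|² dx = 1.2667.
⟨x⟩ = 0.0000 and ⟨x²⟩ = 0.36100.
(Δx)² = 0.36100 − (0.0000)² = 0.36100.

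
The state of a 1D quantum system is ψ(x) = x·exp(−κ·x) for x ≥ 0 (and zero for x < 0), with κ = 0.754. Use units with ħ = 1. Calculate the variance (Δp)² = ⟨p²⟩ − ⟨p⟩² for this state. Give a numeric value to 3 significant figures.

Compute ⟨p⟩ and ⟨p²⟩ separately; (Δp)² = ⟨p²⟩ − ⟨p⟩².
Differentiate x·exp(−κ·x) with the product rule; every integrand then reduces to terms xʲ·e^(−2κx) on [0, ∞), with ∫₀^∞ xʲ·e^(−2κx) dx = j!/(2κ)^(j+1).
Normalization: ∫|ψ|² dx = 0.58321.
⟨p⟩ = 0.0000 and ⟨p²⟩ = 0.56852.
(Δp)² = 0.56852 − (0.0000)² = 0.56852.

0.569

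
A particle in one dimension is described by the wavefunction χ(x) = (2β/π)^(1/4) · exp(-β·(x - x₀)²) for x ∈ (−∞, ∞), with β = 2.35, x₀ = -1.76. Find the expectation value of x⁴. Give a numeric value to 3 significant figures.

11.6

⟨x⁴⟩ = ∫ x⁴·|χ|² dx (integrals over the domain).
Gaussian moments (u = x − x₀): ∫u^(2j)·e^(−2βu²) du = (2j−1)!!/(4β)^j · √(π/(2β)), odd powers integrate to 0; here √(π/(2β)) = 0.81757.
⟨x⁴⟩ = 11.606.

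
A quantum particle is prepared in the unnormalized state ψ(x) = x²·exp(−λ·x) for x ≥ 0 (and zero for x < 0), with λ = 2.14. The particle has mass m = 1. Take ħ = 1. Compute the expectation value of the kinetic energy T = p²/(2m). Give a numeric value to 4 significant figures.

0.7633

T = −(ħ²/2m) d²/dx², so ⟨T⟩ = −(ħ²/2m) ∫ ψ*·ψ'' dx / ∫|ψ|² dx; with m = 1.
Differentiate x²·exp(−λ·x) with the product rule; every integrand then reduces to terms xʲ·e^(−2λx) on [0, ∞), with ∫₀^∞ xʲ·e^(−2λx) dx = j!/(2λ)^(j+1).
State is unnormalized: ∫|ψ|² dx = 0.016711, and ∫ψ*·(−ħ²/2m · ψ'') dx = 0.012755, so ⟨T⟩ = 0.012755 / 0.016711.
⟨T⟩ = 0.76327.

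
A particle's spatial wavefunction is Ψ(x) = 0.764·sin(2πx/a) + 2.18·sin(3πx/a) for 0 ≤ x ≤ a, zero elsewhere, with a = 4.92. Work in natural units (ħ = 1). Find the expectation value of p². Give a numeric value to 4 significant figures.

3.447

p² Ψ = −ħ² d²Ψ/dx²; ⟨p²⟩ = −ħ² ∫ Ψ*·Ψ'' dx / ∫|Ψ|² dx.
d²/dx² sin(jπx/a) = −(jπ/a)²·sin(jπx/a); on 0 ≤ x ≤ a, ∫sin²(jπx/a) dx = a/2 and ∫sin(jπx/a)·sin(lπx/a) dx = 0 for j ≠ l, so only diagonal terms survive in ∫|Ψ|² and ∫Ψ·Ψ″; ∫Ψ·Ψ′ dx = [Ψ²/2] between the walls = 0.
State is unnormalized: ∫|Ψ|² dx = 13.127, and ∫Ψ*·(−ħ² Ψ'') dx = 45.242, so ⟨p²⟩ = 45.242 / 13.127.
⟨p²⟩ = 3.4465.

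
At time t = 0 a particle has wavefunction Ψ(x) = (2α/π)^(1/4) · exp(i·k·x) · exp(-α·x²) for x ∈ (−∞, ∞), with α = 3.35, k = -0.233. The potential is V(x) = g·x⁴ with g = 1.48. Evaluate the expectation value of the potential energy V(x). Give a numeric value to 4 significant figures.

0.02473

⟨V⟩ = ∫ V(x)·|Ψ|² dx.
Gaussian moments: ∫x^(2j)·e^(−2αx²) dx = (2j−1)!!/(4α)^j · √(π/(2α)), odd powers integrate to 0; here √(π/(2α)) = 0.68476.
⟨V⟩ = 0.024727.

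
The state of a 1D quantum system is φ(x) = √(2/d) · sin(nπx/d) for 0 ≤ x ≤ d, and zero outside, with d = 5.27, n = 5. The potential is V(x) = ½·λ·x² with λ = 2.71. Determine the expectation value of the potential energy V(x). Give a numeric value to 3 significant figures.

⟨V⟩ = ∫ V(x)·|φ|² dx.
With sin²θ = (1 − cos2θ)/2 on 0 ≤ x ≤ d: ∫sin²(nπx/d) dx = d/2, ∫x·sin²(nπx/d) dx = d²/4, ∫x²·sin²(nπx/d) dx = d³·(1/6 − 1/(4n²π²)); higher powers xᵏ the same way, integrating xᵏ·cos(2nπx/d) by parts.
⟨V⟩ = 12.468.

12.5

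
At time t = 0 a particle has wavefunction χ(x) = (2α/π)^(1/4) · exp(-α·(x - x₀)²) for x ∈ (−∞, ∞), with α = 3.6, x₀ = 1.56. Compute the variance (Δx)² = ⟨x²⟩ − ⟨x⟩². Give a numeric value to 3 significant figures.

0.0694

Compute ⟨x⟩ and ⟨x²⟩ separately, then (Δx)² = ⟨x²⟩ − ⟨x⟩².
Gaussian moments (u = x − x₀): ∫u^(2j)·e^(−2αu²) du = (2j−1)!!/(4α)^j · √(π/(2α)), odd powers integrate to 0; here √(π/(2α)) = 0.66055.
⟨x⟩ = 1.5600 and ⟨x²⟩ = 2.5030.
(Δx)² = 2.5030 − (1.5600)² = 0.069444.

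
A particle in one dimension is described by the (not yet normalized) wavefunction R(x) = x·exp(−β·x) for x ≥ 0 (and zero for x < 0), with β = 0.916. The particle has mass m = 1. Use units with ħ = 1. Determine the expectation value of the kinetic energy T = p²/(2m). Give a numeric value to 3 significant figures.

0.420

T = −(ħ²/2m) d²/dx², so ⟨T⟩ = −(ħ²/2m) ∫ R*·R'' dx / ∫|R|² dx; with m = 1.
Differentiate x·exp(−β·x) with the product rule; every integrand then reduces to terms xʲ·e^(−2βx) on [0, ∞), with ∫₀^∞ xʲ·e^(−2βx) dx = j!/(2β)^(j+1).
State is unnormalized: ∫|R|² dx = 0.32528, and ∫R*·(−ħ²/2m · R'') dx = 0.13646, so ⟨T⟩ = 0.13646 / 0.32528.
⟨T⟩ = 0.41953.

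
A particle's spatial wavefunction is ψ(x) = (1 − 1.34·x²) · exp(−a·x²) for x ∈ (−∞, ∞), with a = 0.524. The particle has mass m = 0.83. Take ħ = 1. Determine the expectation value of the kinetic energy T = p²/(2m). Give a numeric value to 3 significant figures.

1.71

T = −(ħ²/2m) d²/dx², so ⟨T⟩ = −(ħ²/2m) ∫ ψ*·ψ'' dx / ∫|ψ|² dx; with m = 0.83.
Expand each integrand as polynomial × e^(−2ax²) and use ∫x^(2j)·e^(−2ax²) dx = (2j−1)!!/(4a)^j · √(π/(2a)), odd powers → 0; here √(π/(2a)) = 1.7314. Differentiate with the product rule, d/dx e^(−ax²) = −2ax·e^(−ax²).
State is unnormalized: ∫|ψ|² dx = 1.6406, and ∫ψ*·(−ħ²/2m · ψ'') dx = 2.8090, so ⟨T⟩ = 2.8090 / 1.6406.
⟨T⟩ = 1.7122.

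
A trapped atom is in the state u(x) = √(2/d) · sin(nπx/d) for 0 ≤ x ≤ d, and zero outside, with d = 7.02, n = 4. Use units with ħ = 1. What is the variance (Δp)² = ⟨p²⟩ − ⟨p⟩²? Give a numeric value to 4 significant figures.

Compute ⟨p⟩ and ⟨p²⟩ separately; (Δp)² = ⟨p²⟩ − ⟨p⟩².
d/dx sin(nπx/d) = (nπ/d)·cos(nπx/d) and d²/dx² sin(nπx/d) = −(nπ/d)²·sin(nπx/d); on 0 ≤ x ≤ d, ∫sin²(nπx/d) dx = d/2 and ∫sin(nπx/d)·cos(nπx/d) dx = 0.
⟨p⟩ = 0.0000 and ⟨p²⟩ = 3.2044.
(Δp)² = 3.2044 − (0.0000)² = 3.2044.

3.204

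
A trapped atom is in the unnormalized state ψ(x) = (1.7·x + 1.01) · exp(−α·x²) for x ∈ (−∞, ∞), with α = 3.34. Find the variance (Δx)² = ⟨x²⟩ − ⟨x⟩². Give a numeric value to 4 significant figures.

0.05782

Compute ⟨x⟩ and ⟨x²⟩ separately, then (Δx)² = ⟨x²⟩ − ⟨x⟩².
Expand each integrand as polynomial × e^(−2αx²) and use ∫x^(2j)·e^(−2αx²) dx = (2j−1)!!/(4α)^j · √(π/(2α)), odd powers → 0; here √(π/(2α)) = 0.68578.
Normalization: ∫|ψ|² dx = 0.84791.
⟨x⟩ = 0.20789 and ⟨x²⟩ = 0.10104.
(Δx)² = 0.10104 − (0.20789)² = 0.057824.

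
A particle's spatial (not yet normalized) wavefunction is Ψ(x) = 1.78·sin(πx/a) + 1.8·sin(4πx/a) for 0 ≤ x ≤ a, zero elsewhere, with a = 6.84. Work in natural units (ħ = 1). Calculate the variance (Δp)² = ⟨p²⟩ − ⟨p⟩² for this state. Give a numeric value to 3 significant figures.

Compute ⟨p⟩ and ⟨p²⟩ separately; (Δp)² = ⟨p²⟩ − ⟨p⟩².
d²/dx² sin(jπx/a) = −(jπ/a)²·sin(jπx/a); on 0 ≤ x ≤ a, ∫sin²(jπx/a) dx = a/2 and ∫sin(jπx/a)·sin(lπx/a) dx = 0 for j ≠ l, so only diagonal terms survive in ∫|Ψ|² and ∫Ψ·Ψ″; ∫Ψ·Ψ′ dx = [Ψ²/2] between the walls = 0.
Normalization: ∫|Ψ|² dx = 21.917.
⟨p⟩ = 0.0000 and ⟨p²⟩ = 1.8108.
(Δp)² = 1.8108 − (0.0000)² = 1.8108.

1.81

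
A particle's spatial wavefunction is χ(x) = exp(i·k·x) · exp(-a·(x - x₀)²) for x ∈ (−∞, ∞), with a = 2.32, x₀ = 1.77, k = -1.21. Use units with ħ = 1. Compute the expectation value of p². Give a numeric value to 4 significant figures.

3.784

p² χ = −ħ² d²χ/dx²; ⟨p²⟩ = −ħ² ∫ χ*·χ'' dx / ∫|χ|² dx.
Gaussian moments (u = x − x₀): ∫u^(2j)·e^(−2au²) du = (2j−1)!!/(4a)^j · √(π/(2a)), odd powers integrate to 0; here √(π/(2a)) = 0.82284. Derivatives: χ′ = (ik − 2au)·χ, χ″ = ((ik − 2au)² − 2a)·χ; the odd-in-u pieces drop out.
State is unnormalized: ∫|χ|² dx = 0.82284, and ∫χ*·(−ħ² χ'') dx = 3.1137, so ⟨p²⟩ = 3.1137 / 0.82284.
⟨p²⟩ = 3.7841.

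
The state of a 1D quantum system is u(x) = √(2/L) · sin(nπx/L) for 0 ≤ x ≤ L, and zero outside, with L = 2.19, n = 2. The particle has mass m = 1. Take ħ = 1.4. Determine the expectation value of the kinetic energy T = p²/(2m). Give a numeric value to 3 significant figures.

8.07

T = −(ħ²/2m) d²/dx², so ⟨T⟩ = −(ħ²/2m) ∫ u*·u'' dx; with m = 1.
d/dx sin(nπx/L) = (nπ/L)·cos(nπx/L) and d²/dx² sin(nπx/L) = −(nπ/L)²·sin(nπx/L); on 0 ≤ x ≤ L, ∫sin²(nπx/L) dx = L/2 and ∫sin(nπx/L)·cos(nπx/L) dx = 0.
⟨T⟩ = 8.0667.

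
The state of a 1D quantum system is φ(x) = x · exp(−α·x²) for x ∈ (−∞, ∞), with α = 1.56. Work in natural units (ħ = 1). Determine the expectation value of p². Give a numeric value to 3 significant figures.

p² φ = −ħ² d²φ/dx²; ⟨p²⟩ = −ħ² ∫ φ*·φ'' dx / ∫|φ|² dx.
Expand each integrand as polynomial × e^(−2αx²) and use ∫x^(2j)·e^(−2αx²) dx = (2j−1)!!/(4α)^j · √(π/(2α)), odd powers → 0; here √(π/(2α)) = 1.0035. Differentiate with the product rule, d/dx e^(−αx²) = −2αx·e^(−αx²).
State is unnormalized: ∫|φ|² dx = 0.16081, and ∫φ*·(−ħ² φ'') dx = 0.75259, so ⟨p²⟩ = 0.75259 / 0.16081.
⟨p²⟩ = 4.6800.

4.68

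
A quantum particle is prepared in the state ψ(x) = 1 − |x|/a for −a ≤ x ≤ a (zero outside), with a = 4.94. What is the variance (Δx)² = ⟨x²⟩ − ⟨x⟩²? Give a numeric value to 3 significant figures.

Compute ⟨x⟩ and ⟨x²⟩ separately, then (Δx)² = ⟨x²⟩ − ⟨x⟩².
ψ is even, so ∫ over [−a, a] = 2∫₀ᵃ with ψ = 1 − x/a there: ∫₀ᵃ (1 − x/a)² dx = a/3, ∫₀ᵃ x²(1 − x/a)² dx = a³/30, ∫₀ᵃ x⁴(1 − x/a)² dx = a⁵/105.
Normalization: ∫|ψ|² dx = 3.2933.
⟨x⟩ = 0.0000 and ⟨x²⟩ = 2.4404.
(Δx)² = 2.4404 − (0.0000)² = 2.4404.

2.44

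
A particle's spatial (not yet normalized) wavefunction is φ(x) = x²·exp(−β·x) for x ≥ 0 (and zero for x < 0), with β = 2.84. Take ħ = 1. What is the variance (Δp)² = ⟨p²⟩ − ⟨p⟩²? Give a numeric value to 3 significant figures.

Compute ⟨p⟩ and ⟨p²⟩ separately; (Δp)² = ⟨p²⟩ − ⟨p⟩².
Differentiate x²·exp(−β·x) with the product rule; every integrand then reduces to terms xʲ·e^(−2βx) on [0, ∞), with ∫₀^∞ xʲ·e^(−2βx) dx = j!/(2β)^(j+1).
Normalization: ∫|φ|² dx = 0.0040595.
⟨p⟩ = 0.0000 and ⟨p²⟩ = 2.6885.
(Δp)² = 2.6885 − (0.0000)² = 2.6885.

2.69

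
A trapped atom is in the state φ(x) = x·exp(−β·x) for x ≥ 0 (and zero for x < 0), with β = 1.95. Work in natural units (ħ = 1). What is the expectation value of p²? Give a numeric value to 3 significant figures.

p² φ = −ħ² d²φ/dx²; ⟨p²⟩ = −ħ² ∫ φ*·φ'' dx / ∫|φ|² dx.
Differentiate x·exp(−β·x) with the product rule; every integrand then reduces to terms xʲ·e^(−2βx) on [0, ∞), with ∫₀^∞ xʲ·e^(−2βx) dx = j!/(2β)^(j+1).
State is unnormalized: ∫|φ|² dx = 0.033716, and ∫φ*·(−ħ² φ'') dx = 0.12821, so ⟨p²⟩ = 0.12821 / 0.033716.
⟨p²⟩ = 3.8025.

3.80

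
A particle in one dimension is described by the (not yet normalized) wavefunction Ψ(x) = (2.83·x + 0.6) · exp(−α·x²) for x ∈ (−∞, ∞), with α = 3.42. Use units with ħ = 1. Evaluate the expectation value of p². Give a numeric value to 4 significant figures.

7.656

p² Ψ = −ħ² d²Ψ/dx²; ⟨p²⟩ = −ħ² ∫ Ψ*·Ψ'' dx / ∫|Ψ|² dx.
Expand each integrand as polynomial × e^(−2αx²) and use ∫x^(2j)·e^(−2αx²) dx = (2j−1)!!/(4α)^j · √(π/(2α)), odd powers → 0; here √(π/(2α)) = 0.67771. Differentiate with the product rule, d/dx e^(−αx²) = −2αx·e^(−αx²).
State is unnormalized: ∫|Ψ|² dx = 0.64074, and ∫Ψ*·(−ħ² Ψ'') dx = 4.9052, so ⟨p²⟩ = 4.9052 / 0.64074.
⟨p²⟩ = 7.6555.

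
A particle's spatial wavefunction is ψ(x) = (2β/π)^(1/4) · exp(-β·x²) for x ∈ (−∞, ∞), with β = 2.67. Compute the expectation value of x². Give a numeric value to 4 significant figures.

0.09363

⟨x²⟩ = ∫ x²·|ψ|² dx (integrals over the domain).
Gaussian moments: ∫x^(2j)·e^(−2βx²) dx = (2j−1)!!/(4β)^j · √(π/(2β)), odd powers integrate to 0; here √(π/(2β)) = 0.76702.
⟨x²⟩ = 0.093633.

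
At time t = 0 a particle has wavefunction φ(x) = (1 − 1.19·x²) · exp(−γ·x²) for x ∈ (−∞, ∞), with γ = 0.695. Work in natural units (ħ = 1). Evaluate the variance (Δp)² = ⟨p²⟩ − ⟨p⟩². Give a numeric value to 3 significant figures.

3.15

Compute ⟨p⟩ and ⟨p²⟩ separately; (Δp)² = ⟨p²⟩ − ⟨p⟩².
Expand each integrand as polynomial × e^(−2γx²) and use ∫x^(2j)·e^(−2γx²) dx = (2j−1)!!/(4γ)^j · √(π/(2γ)), odd powers → 0; here √(π/(2γ)) = 1.5034. Differentiate with the product rule, d/dx e^(−γx²) = −2γx·e^(−γx²).
Normalization: ∫|φ|² dx = 1.0427.
⟨p⟩ = 0.0000 and ⟨p²⟩ = 3.1452.
(Δp)² = 3.1452 − (0.0000)² = 3.1452.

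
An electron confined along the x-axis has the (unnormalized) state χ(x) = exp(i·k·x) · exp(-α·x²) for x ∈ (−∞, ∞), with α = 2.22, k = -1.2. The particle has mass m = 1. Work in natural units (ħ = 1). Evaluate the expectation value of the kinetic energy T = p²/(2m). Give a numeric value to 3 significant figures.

T = −(ħ²/2m) d²/dx², so ⟨T⟩ = −(ħ²/2m) ∫ χ*·χ'' dx / ∫|χ|² dx; with m = 1.
Gaussian moments: ∫x^(2j)·e^(−2αx²) dx = (2j−1)!!/(4α)^j · √(π/(2α)), odd powers integrate to 0; here √(π/(2α)) = 0.84117. Derivatives: χ′ = (ik − 2αx)·χ, χ″ = ((ik − 2αx)² − 2α)·χ; the odd-in-x pieces drop out.
State is unnormalized: ∫|χ|² dx = 0.84117, and ∫χ*·(−ħ²/2m · χ'') dx = 1.5393, so ⟨T⟩ = 1.5393 / 0.84117.
⟨T⟩ = 1.8300.

1.83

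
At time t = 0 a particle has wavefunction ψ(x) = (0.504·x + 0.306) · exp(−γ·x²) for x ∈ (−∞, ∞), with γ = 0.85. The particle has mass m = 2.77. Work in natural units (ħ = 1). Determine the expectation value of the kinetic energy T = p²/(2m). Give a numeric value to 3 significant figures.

0.290

T = −(ħ²/2m) d²/dx², so ⟨T⟩ = −(ħ²/2m) ∫ ψ*·ψ'' dx / ∫|ψ|² dx; with m = 2.77.
Expand each integrand as polynomial × e^(−2γx²) and use ∫x^(2j)·e^(−2γx²) dx = (2j−1)!!/(4γ)^j · √(π/(2γ)), odd powers → 0; here √(π/(2γ)) = 1.3594. Differentiate with the product rule, d/dx e^(−γx²) = −2γx·e^(−γx²).
State is unnormalized: ∫|ψ|² dx = 0.22885, and ∫ψ*·(−ħ²/2m · ψ'') dx = 0.066278, so ⟨T⟩ = 0.066278 / 0.22885.
⟨T⟩ = 0.28961.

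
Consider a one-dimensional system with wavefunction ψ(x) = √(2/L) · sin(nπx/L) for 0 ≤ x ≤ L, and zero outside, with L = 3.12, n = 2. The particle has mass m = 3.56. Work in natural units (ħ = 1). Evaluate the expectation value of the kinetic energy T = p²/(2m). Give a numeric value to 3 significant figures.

0.570

T = −(ħ²/2m) d²/dx², so ⟨T⟩ = −(ħ²/2m) ∫ ψ*·ψ'' dx; with m = 3.56.
d/dx sin(nπx/L) = (nπ/L)·cos(nπx/L) and d²/dx² sin(nπx/L) = −(nπ/L)²·sin(nπx/L); on 0 ≤ x ≤ L, ∫sin²(nπx/L) dx = L/2 and ∫sin(nπx/L)·cos(nπx/L) dx = 0.
⟨T⟩ = 0.56960.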